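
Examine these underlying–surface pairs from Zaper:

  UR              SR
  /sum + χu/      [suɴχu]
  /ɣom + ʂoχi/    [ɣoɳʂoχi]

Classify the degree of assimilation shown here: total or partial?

partial assimilation

Underlying /m/ is realised as [ɴ] next to /χ/; /χ/ itself does not change.
The change bilabial → uvular matches the place of the following /χ/, identifying this as place assimilation.
Manner and voice are unchanged, so the assimilation is partial, not total.
Checking the remaining alternation: /m/ → [ɳ] before /ʂ/ (bilabial → retroflex, matching retroflex) — only place changes, and always toward the following segment.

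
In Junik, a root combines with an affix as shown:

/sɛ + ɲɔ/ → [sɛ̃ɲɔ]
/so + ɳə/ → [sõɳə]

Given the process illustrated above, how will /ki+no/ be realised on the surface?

The data show regressive nasality assimilation (vowel nasalisation): /ɛ/ → [ɛ̃] before /ɲ/; /o/ → [õ] before /ɳ/ — a vowel is nasalised by an immediately following nasal consonant.
/i/ sits next to the nasal /n/ and is therefore nasalised to [ĩ].

[kĩno]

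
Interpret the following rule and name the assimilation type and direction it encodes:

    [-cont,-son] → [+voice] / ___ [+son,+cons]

regressive voicing assimilation

The target ([-cont,-son], stops) acquires [+voice] next to a sonorant consonant ([+son,+cons]) — it takes on the voicing of its neighbour, so the feature that spreads is voicing.
Since the environment is written after the underscore, the trigger follows the target; the direction is regressive.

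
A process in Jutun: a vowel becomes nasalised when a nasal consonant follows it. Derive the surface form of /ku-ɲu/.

The vowel /u/ is adjacent to the following nasal /ɲ/, so it acquires [+nasal] and surfaces as [ũ].

[kũɲu]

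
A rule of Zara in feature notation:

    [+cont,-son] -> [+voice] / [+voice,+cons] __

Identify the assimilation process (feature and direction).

progressive voicing assimilation

The target ([+cont,-son], fricatives) acquires [+voice] next to a voiced consonant ([+voice,+cons]) — it takes on the voicing of its neighbour, so the feature that spreads is voicing.
The conditioning segment sits to the left of the focus bar, meaning the trigger precedes the segment that changes — progressive assimilation.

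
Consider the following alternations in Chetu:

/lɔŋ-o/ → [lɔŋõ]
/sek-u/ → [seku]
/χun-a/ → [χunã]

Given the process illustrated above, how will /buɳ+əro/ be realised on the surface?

The data show progressive nasality assimilation (vowel nasalisation): /o/ → [õ] after /ŋ/; /a/ → [ã] after /n/ — a vowel is nasalised by an immediately preceding nasal consonant.
No change occurs in [seku] because the vowel at the boundary is adjacent to an oral consonant, not a nasal (/u/ next to /k/).
/ə/ sits next to the nasal /ɳ/ and is therefore nasalised to [ə̃].

[buɳə̃ro]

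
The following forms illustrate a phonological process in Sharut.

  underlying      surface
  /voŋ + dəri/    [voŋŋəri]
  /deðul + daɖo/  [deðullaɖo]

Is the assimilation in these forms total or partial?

Comparing underlying and surface forms, /d/ → [ŋ] is the alternation; the neighbouring /ŋ/ is constant.
The output [ŋ] is identical to the trigger /ŋ/ — every feature (place, manner, voicing) has been copied — so this is total assimilation.
The other form behaves the same way: /d/ → [l] after /l/ — in each case the output is a copy of the preceding consonant.

total assimilation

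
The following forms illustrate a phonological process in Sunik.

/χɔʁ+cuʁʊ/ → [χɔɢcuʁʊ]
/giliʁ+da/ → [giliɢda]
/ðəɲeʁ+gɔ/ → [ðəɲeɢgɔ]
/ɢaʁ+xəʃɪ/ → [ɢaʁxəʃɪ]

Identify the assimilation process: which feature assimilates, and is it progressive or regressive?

The segment that alternates is /ʁ/, which surfaces as [ɢ] when adjacent to /c/.
The change fricative → stop matches the manner of the following /c/, identifying this as manner assimilation.
Place and voice are unchanged, so the assimilation is partial, not total.
The same holds elsewhere in the data: /ʁ/ → [ɢ] before /d/ (fricative → stop, matching a stop); /ʁ/ → [ɢ] before /g/ (fricative → stop, matching a stop) — only manner changes, and always toward the following segment.
Nothing changes in [ɢaʁxəʃɪ]: there the adjacent consonants already agree in manner (/ʁ/ and /x/ are both fricatives), so this form is consistent with the same rule.
The trigger is the following segment, so the direction is regressive (anticipatory).

regressive manner assimilation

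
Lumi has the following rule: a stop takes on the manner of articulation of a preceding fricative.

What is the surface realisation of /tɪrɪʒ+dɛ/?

[tɪrɪʒzɛ]

/d/ is a voiced alveolar stop. The preceding trigger /ʒ/ is a fricative, so /d/ must become a fricative as well.
The voiced alveolar fricative is [z], so /d/ → [z].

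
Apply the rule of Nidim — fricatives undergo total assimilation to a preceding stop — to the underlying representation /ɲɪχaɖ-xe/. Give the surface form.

/x/ is the segment targeted by the rule; it sits immediately after /ɖ/, so it assimilates completely and surfaces as [ɖ].

[ɲɪχaɖɖe]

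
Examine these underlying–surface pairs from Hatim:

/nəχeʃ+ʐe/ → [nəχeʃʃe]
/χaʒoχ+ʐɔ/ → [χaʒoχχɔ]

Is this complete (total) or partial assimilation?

total assimilation

Underlying /ʐ/ is realised as [ʃ] next to /ʃ/; /ʃ/ itself does not change.
The output [ʃ] is identical to the trigger /ʃ/ — every feature (place, manner, voicing) has been copied — so this is total assimilation.
The other form behaves the same way: /ʐ/ → [χ] after /χ/ — in each case the output is a copy of the preceding consonant.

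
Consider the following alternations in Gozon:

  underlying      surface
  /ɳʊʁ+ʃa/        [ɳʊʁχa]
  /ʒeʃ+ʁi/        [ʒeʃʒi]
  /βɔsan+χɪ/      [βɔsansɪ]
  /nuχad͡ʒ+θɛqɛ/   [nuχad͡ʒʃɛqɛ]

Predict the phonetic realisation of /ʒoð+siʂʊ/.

[ʒoðθiʂʊ]

The data show progressive place assimilation: /ʃ/ → [χ] after /ʁ/; /ʁ/ → [ʒ] after /ʃ/; /χ/ → [s] after /n/; /θ/ → [ʃ] after /d͡ʒ/. In each pair only place changes, matching the preceding consonant, while manner and voice stay constant.
The rule targets /s/ (voiceless alveolar fricative), which sits after the trigger /ð/ (dental).
The voiceless dental fricative is [θ], so /s/ → [θ].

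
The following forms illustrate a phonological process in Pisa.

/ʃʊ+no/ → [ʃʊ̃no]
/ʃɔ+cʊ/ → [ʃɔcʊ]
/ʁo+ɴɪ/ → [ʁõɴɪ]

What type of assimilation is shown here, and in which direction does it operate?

regressive nasality assimilation (vowel nasalisation)

The vowel /ʊ/ surfaces as nasalised [ʊ̃] next to the following nasal /n/ — it has acquired the [+nasal] feature of its neighbour.
Likewise in the remaining data: /o/ → [õ] before /ɴ/ — each time a vowel is nasalised next to a following nasal.
No change occurs in [ʃɔcʊ] because the vowel at the boundary is adjacent to an oral consonant, not a nasal (/ɔ/ next to /c/).
Because the conditioning nasal is to the right of the vowel that changes, the process is regressive (anticipatory).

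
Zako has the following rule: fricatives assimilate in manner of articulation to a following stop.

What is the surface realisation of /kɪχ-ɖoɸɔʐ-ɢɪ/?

/χ/ is a voiceless uvular fricative. The following trigger /ɖ/ is a stop, so /χ/ must become a stop as well.
The voiceless uvular stop is [q], so /χ/ → [q].
At the second juncture, /ʐ/ likewise becomes [ɖ] adjacent to /ɢ/.

[kɪqɖoɸɔɖɢɪ]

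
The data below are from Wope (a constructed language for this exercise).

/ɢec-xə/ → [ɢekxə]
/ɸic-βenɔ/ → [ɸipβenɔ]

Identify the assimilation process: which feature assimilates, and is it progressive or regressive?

Comparing underlying and surface forms, /c/ → [k] is the alternation; the neighbouring /x/ is constant.
The change palatal → velar matches the place of the following /x/, identifying this as place assimilation.
Manner and voice are unchanged, so the assimilation is partial, not total.
Checking the remaining alternation: /c/ → [p] before /β/ (palatal → bilabial, matching bilabial) — only place changes, and always toward the following segment.
The trigger is the following segment, so the direction is regressive (anticipatory).

regressive place assimilation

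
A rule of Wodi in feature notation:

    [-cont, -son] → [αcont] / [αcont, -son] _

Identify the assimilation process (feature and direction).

progressive manner assimilation

The rule copies [cont] (continuancy) from the environment onto the target stops; since [±cont] encodes the stop/fricative manner contrast, the assimilating dimension is manner.
The conditioning segment sits to the left of the focus bar, meaning the trigger precedes the segment that changes — progressive assimilation.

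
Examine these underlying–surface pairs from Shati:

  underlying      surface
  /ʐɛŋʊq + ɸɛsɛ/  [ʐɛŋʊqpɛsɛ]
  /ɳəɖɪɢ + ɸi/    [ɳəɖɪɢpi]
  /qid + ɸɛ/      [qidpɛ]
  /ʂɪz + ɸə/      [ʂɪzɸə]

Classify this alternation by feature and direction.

progressive manner assimilation

Comparing underlying and surface forms, /ɸ/ → [p] is the alternation; the neighbouring /q/ is constant.
/ɸ/ is a fricative while /q/ is a stop; the output [p] is a stop, matching the trigger — so the feature that spreads is manner.
Place and voice are unchanged, so the assimilation is partial, not total.
The other alternating forms pattern the same way: /ɸ/ → [p] after /ɢ/ (fricative → stop, matching a stop); /ɸ/ → [p] after /d/ (fricative → stop, matching a stop) — only manner changes, and always toward the preceding segment.
No alternation appears in [ʂɪzɸə]: there the adjacent consonants already agree in manner (/ɸ/ and /z/ are both fricatives), so this form is consistent with the same rule.
The trigger is the preceding segment, so the direction is progressive (perseverative).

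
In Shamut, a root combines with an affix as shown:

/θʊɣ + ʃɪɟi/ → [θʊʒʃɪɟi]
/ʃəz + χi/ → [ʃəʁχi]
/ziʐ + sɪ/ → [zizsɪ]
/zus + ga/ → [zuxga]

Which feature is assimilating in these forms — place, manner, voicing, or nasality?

place

Underlying /ɣ/ is realised as [ʒ] next to /ʃ/; /ʃ/ itself does not change.
The change velar → postalveolar matches the place of the following /ʃ/, identifying this as place assimilation.
Checking the remaining alternations: /z/ → [ʁ] before /χ/ (alveolar → uvular, matching uvular); /ʐ/ → [z] before /s/ (retroflex → alveolar, matching alveolar); /s/ → [x] before /g/ (alveolar → velar, matching velar) — only place changes, and always toward the following segment.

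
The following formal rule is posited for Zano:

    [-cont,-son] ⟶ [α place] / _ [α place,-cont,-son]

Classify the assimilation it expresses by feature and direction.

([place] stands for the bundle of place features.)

The rule copies the place features (abbreviated [place]) from the environment onto the target, so the assimilating feature is place.
The conditioning segment sits to the right of the focus bar, meaning the trigger follows the segment that changes — regressive assimilation.

regressive place assimilation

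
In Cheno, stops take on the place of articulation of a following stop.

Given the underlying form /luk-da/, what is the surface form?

/k/ is a voiceless velar stop. The following trigger /d/ is alveolar, so /k/ must become alveolar as well.
A voiceless alveolar stop is [t], so the surface segment is [t].

[lutda]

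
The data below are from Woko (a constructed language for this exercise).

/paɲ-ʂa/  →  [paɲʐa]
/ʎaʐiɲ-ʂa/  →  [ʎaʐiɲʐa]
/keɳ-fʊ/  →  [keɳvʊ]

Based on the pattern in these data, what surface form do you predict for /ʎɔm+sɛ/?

The data show progressive voicing assimilation: /ʂ/ → [ʐ] after /ɲ/; /f/ → [v] after /ɳ/. In each pair only voicing changes, matching the preceding consonant, while place and manner stay constant.
/s/ is a voiceless alveolar fricative. The preceding trigger /m/ is voiced, so /s/ must become voiced as well.
A voiced alveolar fricative is [z], so the surface segment is [z].

[ʎɔmzɛ]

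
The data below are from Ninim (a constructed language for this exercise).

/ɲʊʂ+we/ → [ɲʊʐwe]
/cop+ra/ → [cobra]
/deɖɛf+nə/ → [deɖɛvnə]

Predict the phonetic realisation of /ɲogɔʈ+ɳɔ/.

The data show regressive voicing assimilation: /ʂ/ → [ʐ] before /w/; /p/ → [b] before /r/; /f/ → [v] before /n/. In each pair only voicing changes, matching the following consonant, while place and manner stay constant.
/ʈ/ is a voiceless retroflex stop. The following trigger /ɳ/ is voiced, so /ʈ/ must become voiced as well.
The voiced retroflex stop is [ɖ], so /ʈ/ → [ɖ].

[ɲogɔɖɳɔ]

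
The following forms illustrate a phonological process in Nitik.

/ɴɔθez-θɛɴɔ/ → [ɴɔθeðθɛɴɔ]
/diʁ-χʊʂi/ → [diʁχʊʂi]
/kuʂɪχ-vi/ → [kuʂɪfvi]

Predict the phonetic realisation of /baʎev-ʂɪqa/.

The data show regressive place assimilation: /z/ → [ð] before /θ/; /χ/ → [f] before /v/. In each pair only place changes, matching the following consonant, while manner and voice stay constant.
No alternation appears in [diʁχʊʂi]: there the adjacent consonants already agree in place (/ʁ/ and /χ/ are both uvular), so this form is consistent with the same rule.
The rule targets /v/ (voiced labiodental fricative), which sits before the trigger /ʂ/ (retroflex).
A voiced retroflex fricative is [ʐ], so the surface segment is [ʐ].

[baʎeʐʂɪqa]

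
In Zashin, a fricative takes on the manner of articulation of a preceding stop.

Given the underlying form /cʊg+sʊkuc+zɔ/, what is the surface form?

/s/ is a voiceless alveolar fricative. The preceding trigger /g/ is a stop, so /s/ must become a stop as well.
The voiceless alveolar stop is [t], so /s/ → [t].
The same rule applies at the second boundary: /z/ → [d] next to /c/.

[cʊgtʊkucdɔ]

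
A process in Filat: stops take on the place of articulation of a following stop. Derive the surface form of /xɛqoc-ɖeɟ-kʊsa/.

[xɛqoʈɖegkʊsa]

The rule targets /c/ (voiceless palatal stop), which sits before the trigger /ɖ/ (retroflex).
The voiceless retroflex stop is [ʈ], so /c/ → [ʈ].
At the second juncture, /ɟ/ likewise becomes [g] adjacent to /k/.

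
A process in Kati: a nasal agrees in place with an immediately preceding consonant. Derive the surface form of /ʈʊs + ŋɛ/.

[ʈʊsnɛ]

/ŋ/ is a voiced velar nasal. The preceding trigger /s/ is alveolar, so /ŋ/ must become alveolar as well.
A voiced alveolar nasal is [n], so the surface segment is [n].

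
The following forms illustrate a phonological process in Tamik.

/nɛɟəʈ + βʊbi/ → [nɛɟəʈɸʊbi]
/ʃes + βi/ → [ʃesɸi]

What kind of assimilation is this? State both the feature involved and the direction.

progressive voicing assimilation

Underlying /β/ is realised as [ɸ] next to /ʈ/; /ʈ/ itself does not change.
The change voiced → voiceless matches the voicing of the preceding /ʈ/, identifying this as voicing assimilation.
Place and manner are unchanged, so the assimilation is partial, not total.
The other alternating form patterns the same way: /β/ → [ɸ] after /s/ (voiced → voiceless, matching voiceless) — only voicing changes, and always toward the preceding segment.
The trigger is the preceding segment, so the direction is progressive (perseverative).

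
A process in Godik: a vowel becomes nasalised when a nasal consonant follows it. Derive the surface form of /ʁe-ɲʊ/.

[ʁẽɲʊ]

The vowel /e/ is adjacent to the following nasal /ɲ/, so it acquires [+nasal] and surfaces as [ẽ].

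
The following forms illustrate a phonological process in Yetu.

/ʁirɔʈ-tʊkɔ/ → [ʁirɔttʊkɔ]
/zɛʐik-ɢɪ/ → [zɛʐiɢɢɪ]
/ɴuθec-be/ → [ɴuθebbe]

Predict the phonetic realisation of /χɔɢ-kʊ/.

The data show regressive total assimilation (/ʈ/ → [t] before /t/; /k/ → [ɢ] before /ɢ/; /c/ → [b] before /b/): in every case the target segment becomes identical to its following neighbour, copying more than a single feature.
/ɢ/ is the segment targeted by the rule; it sits immediately before /k/, so it assimilates completely and surfaces as [k].

[χɔkkʊ]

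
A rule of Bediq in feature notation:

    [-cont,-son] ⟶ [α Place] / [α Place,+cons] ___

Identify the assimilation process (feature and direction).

progressive place assimilation

The shared variable α links the value of the place features (abbreviated [Place]) on the target to the same value on the neighbouring segment, so place is the feature that assimilates.
The conditioning segment sits to the left of the focus bar, meaning the trigger precedes the segment that changes — progressive assimilation.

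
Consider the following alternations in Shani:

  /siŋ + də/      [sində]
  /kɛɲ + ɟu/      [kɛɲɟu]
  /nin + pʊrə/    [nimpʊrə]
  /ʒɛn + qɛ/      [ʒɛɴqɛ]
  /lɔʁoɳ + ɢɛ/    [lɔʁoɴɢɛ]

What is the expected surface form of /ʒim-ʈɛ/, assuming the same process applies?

[ʒiɳʈɛ]

The data show regressive place assimilation: /ŋ/ → [n] before /d/; /n/ → [m] before /p/; /n/ → [ɴ] before /q/; /ɳ/ → [ɴ] before /ɢ/. In each pair only place changes, matching the following consonant, while manner and voice stay constant.
Nothing changes in [kɛɲɟu]: there the adjacent consonants already agree in place (/ɲ/ and /ɟ/ are both palatal), so this form is consistent with the same rule.
/m/ is a voiced bilabial nasal. The following trigger /ʈ/ is retroflex, so /m/ must become retroflex as well.
A voiced retroflex nasal is [ɳ], so the surface segment is [ɳ].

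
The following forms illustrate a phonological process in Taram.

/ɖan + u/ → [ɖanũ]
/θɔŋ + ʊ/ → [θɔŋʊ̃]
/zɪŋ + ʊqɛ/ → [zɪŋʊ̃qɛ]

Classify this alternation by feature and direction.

The vowel /u/ surfaces as nasalised [ũ] next to the preceding nasal /n/ — it has acquired the [+nasal] feature of its neighbour.
The other form shows the same pattern: /ʊ/ → [ʊ̃] after /ŋ/ — each time a vowel is nasalised next to a preceding nasal.
Because the conditioning nasal is to the left of the vowel that changes, the process is progressive (perseverative).

progressive nasality assimilation (vowel nasalisation)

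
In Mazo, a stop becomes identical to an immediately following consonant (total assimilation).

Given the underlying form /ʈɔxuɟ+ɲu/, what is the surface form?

/ɟ/ is the segment targeted by the rule; it sits immediately before /ɲ/, so it assimilates completely and surfaces as [ɲ].

[ʈɔxuɲɲu]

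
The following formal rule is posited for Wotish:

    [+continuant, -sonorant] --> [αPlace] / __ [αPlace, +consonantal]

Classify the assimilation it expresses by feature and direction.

The shared variable α links the value of the place features (abbreviated [Place]) on the target to the same value on the neighbouring segment, so place is the feature that assimilates.
Since the environment is written after the underscore, the trigger follows the target; the direction is regressive.

regressive place assimilation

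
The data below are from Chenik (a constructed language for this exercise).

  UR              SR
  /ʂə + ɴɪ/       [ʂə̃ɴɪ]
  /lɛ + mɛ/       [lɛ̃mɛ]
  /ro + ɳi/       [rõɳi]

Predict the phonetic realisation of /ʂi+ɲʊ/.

The data show regressive nasality assimilation (vowel nasalisation): /ə/ → [ə̃] before /ɴ/; /ɛ/ → [ɛ̃] before /m/; /o/ → [õ] before /ɳ/ — a vowel is nasalised by an immediately following nasal consonant.
/i/ sits next to the nasal /ɲ/ and is therefore nasalised to [ĩ].

[ʂĩɲʊ]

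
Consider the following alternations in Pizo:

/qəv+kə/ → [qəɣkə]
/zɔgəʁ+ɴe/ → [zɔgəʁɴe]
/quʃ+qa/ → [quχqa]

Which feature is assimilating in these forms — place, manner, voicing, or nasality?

place

The segment that alternates is /v/, which surfaces as [ɣ] when adjacent to /k/.
The change labiodental → velar matches the place of the following /k/, identifying this as place assimilation.
The same holds elsewhere in the data: /ʃ/ → [χ] before /q/ (postalveolar → uvular, matching uvular) — only place changes, and always toward the following segment.
Nothing changes in [zɔgəʁɴe]: there the adjacent consonants already agree in place (/ʁ/ and /ɴ/ are both uvular), so this form is consistent with the same rule.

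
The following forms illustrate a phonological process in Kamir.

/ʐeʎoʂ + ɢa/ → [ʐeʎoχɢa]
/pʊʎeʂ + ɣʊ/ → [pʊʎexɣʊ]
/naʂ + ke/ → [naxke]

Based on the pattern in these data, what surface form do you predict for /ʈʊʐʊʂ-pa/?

[ʈʊʐʊɸpa]

The data show regressive place assimilation: /ʂ/ → [χ] before /ɢ/; /ʂ/ → [x] before /ɣ/; /ʂ/ → [x] before /k/. In each pair only place changes, matching the following consonant, while manner and voice stay constant.
The rule targets /ʂ/ (voiceless retroflex fricative), which sits before the trigger /p/ (bilabial).
The voiceless bilabial fricative is [ɸ], so /ʂ/ → [ɸ].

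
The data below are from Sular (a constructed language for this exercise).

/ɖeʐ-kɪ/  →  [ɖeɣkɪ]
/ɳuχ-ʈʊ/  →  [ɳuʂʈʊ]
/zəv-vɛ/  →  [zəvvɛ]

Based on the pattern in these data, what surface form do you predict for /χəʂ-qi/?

[χəχqi]

The data show regressive place assimilation: /ʐ/ → [ɣ] before /k/; /χ/ → [ʂ] before /ʈ/. In each pair only place changes, matching the following consonant, while manner and voice stay constant.
No alternation appears in [zəvvɛ]: there the adjacent consonants already agree in place (/v/ and /v/ are both labiodental), so this form is consistent with the same rule.
/ʂ/ is a voiceless retroflex fricative. The following trigger /q/ is uvular, so /ʂ/ must become uvular as well.
A voiceless uvular fricative is [χ], so the surface segment is [χ].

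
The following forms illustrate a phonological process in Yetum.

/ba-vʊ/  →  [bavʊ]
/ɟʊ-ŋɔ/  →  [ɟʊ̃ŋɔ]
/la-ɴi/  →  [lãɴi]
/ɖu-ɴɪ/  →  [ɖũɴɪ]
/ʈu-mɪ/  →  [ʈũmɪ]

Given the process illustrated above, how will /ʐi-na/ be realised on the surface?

The data show regressive nasality assimilation (vowel nasalisation): /ʊ/ → [ʊ̃] before /ŋ/; /a/ → [ã] before /ɴ/; /u/ → [ũ] before /ɴ/; /u/ → [ũ] before /m/ — a vowel is nasalised by an immediately following nasal consonant.
No change occurs in [bavʊ] because the vowel at the boundary is adjacent to an oral consonant, not a nasal (/a/ next to /v/).
/i/ sits next to the nasal /n/ and is therefore nasalised to [ĩ].

[ʐĩna]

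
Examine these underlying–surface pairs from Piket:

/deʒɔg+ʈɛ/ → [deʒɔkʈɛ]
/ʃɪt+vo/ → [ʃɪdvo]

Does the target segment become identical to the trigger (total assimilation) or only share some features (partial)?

partial assimilation

Comparing underlying and surface forms, /g/ → [k] is the alternation; the neighbouring /ʈ/ is constant.
The change voiced → voiceless matches the voicing of the following /ʈ/, identifying this as voicing assimilation.
Place and manner are unchanged, so the assimilation is partial, not total.
Checking the remaining alternation: /t/ → [d] before /v/ (voiceless → voiced, matching voiced) — only voicing changes, and always toward the following segment.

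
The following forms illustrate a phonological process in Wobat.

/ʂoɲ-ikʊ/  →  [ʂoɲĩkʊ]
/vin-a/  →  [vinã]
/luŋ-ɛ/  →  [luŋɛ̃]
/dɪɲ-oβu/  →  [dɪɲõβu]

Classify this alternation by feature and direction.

The vowel /i/ surfaces as nasalised [ĩ] next to the preceding nasal /ɲ/ — it has acquired the [+nasal] feature of its neighbour.
The other forms show the same pattern: /a/ → [ã] after /n/; /ɛ/ → [ɛ̃] after /ŋ/; /o/ → [õ] after /ɲ/ — each time a vowel is nasalised next to a preceding nasal.
Because the conditioning nasal is to the left of the vowel that changes, the process is progressive (perseverative).

progressive nasality assimilation (vowel nasalisation)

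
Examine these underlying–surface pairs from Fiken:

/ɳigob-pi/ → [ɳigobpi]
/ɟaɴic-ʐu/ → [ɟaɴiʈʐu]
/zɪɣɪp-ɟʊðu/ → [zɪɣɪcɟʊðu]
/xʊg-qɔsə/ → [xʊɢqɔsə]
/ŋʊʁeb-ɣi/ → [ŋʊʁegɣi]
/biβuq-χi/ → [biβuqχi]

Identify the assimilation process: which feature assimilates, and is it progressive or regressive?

regressive place assimilation

The segment that alternates is /c/, which surfaces as [ʈ] when adjacent to /ʐ/.
/c/ is palatal while /ʐ/ is retroflex; the output [ʈ] is retroflex, matching the trigger — so the feature that spreads is place.
Manner and voice are unchanged, so the assimilation is partial, not total.
The other alternating forms pattern the same way: /p/ → [c] before /ɟ/ (bilabial → palatal, matching palatal); /g/ → [ɢ] before /q/ (velar → uvular, matching uvular); /b/ → [g] before /ɣ/ (bilabial → velar, matching velar) — only place changes, and always toward the following segment.
Nothing changes in [ɳigobpi], [biβuqχi]: there the adjacent consonants already agree in place (/b/ and /p/ are both bilabial; /q/ and /χ/ are both uvular), so these forms are consistent with the same rule.
The trigger is the following segment, so the direction is regressive (anticipatory).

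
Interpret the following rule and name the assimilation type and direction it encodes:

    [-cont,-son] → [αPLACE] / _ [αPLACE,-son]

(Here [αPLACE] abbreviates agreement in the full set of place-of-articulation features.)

regressive place assimilation

The shared variable α links the value of the place features (abbreviated [PLACE]) on the target to the same value on the neighbouring segment, so place is the feature that assimilates.
Since the environment is written after the underscore, the trigger follows the target; the direction is regressive.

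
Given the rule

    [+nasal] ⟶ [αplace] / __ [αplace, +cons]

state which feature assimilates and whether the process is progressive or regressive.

regressive place assimilation

The rule copies the place features (abbreviated [place]) from the environment onto the target, so the assimilating feature is place.
The conditioning segment sits to the right of the focus bar, meaning the trigger follows the segment that changes — regressive assimilation.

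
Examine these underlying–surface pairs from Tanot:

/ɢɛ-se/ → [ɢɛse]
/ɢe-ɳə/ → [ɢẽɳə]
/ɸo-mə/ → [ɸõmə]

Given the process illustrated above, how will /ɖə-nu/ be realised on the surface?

[ɖə̃nu]

The data show regressive nasality assimilation (vowel nasalisation): /e/ → [ẽ] before /ɳ/; /o/ → [õ] before /m/ — a vowel is nasalised by an immediately following nasal consonant.
No change occurs in [ɢɛse] because the vowel at the boundary is adjacent to an oral consonant, not a nasal (/ɛ/ next to /s/).
/ə/ sits next to the nasal /n/ and is therefore nasalised to [ə̃].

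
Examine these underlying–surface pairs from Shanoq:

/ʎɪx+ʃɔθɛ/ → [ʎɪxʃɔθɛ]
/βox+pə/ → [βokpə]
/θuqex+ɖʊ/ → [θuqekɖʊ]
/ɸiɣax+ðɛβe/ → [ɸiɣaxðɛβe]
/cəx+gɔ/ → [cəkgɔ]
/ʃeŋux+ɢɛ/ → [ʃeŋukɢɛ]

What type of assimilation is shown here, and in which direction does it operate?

regressive manner assimilation

The segment that alternates is /x/, which surfaces as [k] when adjacent to /p/.
The change fricative → stop matches the manner of the following /p/, identifying this as manner assimilation.
Place and voice are unchanged, so the assimilation is partial, not total.
The same holds elsewhere in the data: /x/ → [k] before /ɖ/ (fricative → stop, matching a stop); /x/ → [k] before /g/ (fricative → stop, matching a stop); /x/ → [k] before /ɢ/ (fricative → stop, matching a stop) — only manner changes, and always toward the following segment.
Nothing changes in [ʎɪxʃɔθɛ], [ɸiɣaxðɛβe]: there the adjacent consonants already agree in manner (/x/ and /ʃ/ are both fricatives; /x/ and /ð/ are both fricatives), so these forms are consistent with the same rule.
Since the segment that changes precedes the conditioning segment, the assimilation is regressive.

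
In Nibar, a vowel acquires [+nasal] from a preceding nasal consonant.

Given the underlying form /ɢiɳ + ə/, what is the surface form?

[ɢiɳə̃]

The vowel /ə/ is adjacent to the preceding nasal /ɳ/, so it acquires [+nasal] and surfaces as [ə̃].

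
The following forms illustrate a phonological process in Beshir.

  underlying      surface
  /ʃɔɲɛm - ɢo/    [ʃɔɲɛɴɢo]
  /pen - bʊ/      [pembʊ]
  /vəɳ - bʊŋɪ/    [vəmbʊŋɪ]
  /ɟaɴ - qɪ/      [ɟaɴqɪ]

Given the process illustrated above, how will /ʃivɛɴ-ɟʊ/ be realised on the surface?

[ʃivɛɲɟʊ]

The data show regressive place assimilation: /m/ → [ɴ] before /ɢ/; /n/ → [m] before /b/; /ɳ/ → [m] before /b/. In each pair only place changes, matching the following consonant, while manner and voice stay constant.
No alternation appears in [ɟaɴqɪ]: there the adjacent consonants already agree in place (/ɴ/ and /q/ are both uvular), so this form is consistent with the same rule.
The rule targets /ɴ/ (voiced uvular nasal), which sits before the trigger /ɟ/ (palatal).
Changing only its place to palatal gives [ɲ] — the voiced palatal nasal.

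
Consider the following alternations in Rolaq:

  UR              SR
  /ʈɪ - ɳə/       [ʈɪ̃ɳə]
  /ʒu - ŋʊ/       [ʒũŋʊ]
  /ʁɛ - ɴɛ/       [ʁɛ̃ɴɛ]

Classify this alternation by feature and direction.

The vowel /ɪ/ surfaces as nasalised [ɪ̃] next to the following nasal /ɳ/ — it has acquired the [+nasal] feature of its neighbour.
The other forms show the same pattern: /u/ → [ũ] before /ŋ/; /ɛ/ → [ɛ̃] before /ɴ/ — each time a vowel is nasalised next to a following nasal.
Because the conditioning nasal is to the right of the vowel that changes, the process is regressive (anticipatory).

regressive nasality assimilation (vowel nasalisation)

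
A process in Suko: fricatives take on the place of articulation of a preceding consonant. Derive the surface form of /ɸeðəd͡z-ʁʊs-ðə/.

The rule targets /ʁ/ (voiced uvular fricative), which sits after the trigger /d͡z/ (alveolar).
A voiced alveolar fricative is [z], so the surface segment is [z].
At the second juncture, /ð/ likewise becomes [z] adjacent to /s/.

[ɸeðəd͡zzʊszə]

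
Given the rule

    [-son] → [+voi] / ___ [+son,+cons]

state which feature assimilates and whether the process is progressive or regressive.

The structural change is [+voi], and the conditioning segment [+son,+cons] (a sonorant consonant) is itself voiced, so the target comes to share the voicing of its neighbour — voicing assimilation.
The conditioning segment sits to the right of the focus bar, meaning the trigger follows the segment that changes — regressive assimilation.

regressive voicing assimilation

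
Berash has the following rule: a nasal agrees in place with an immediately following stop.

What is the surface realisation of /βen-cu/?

The rule targets /n/ (voiced alveolar nasal), which sits before the trigger /c/ (palatal).
A voiced palatal nasal is [ɲ], so the surface segment is [ɲ].

[βeɲcu]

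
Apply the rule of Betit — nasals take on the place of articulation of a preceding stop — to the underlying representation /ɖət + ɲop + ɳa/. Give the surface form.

The rule targets /ɲ/ (voiced palatal nasal), which sits after the trigger /t/ (alveolar).
Changing only its place to alveolar gives [n] — the voiced alveolar nasal.
The same rule applies at the second boundary: /ɳ/ → [m] next to /p/.

[ɖətnopma]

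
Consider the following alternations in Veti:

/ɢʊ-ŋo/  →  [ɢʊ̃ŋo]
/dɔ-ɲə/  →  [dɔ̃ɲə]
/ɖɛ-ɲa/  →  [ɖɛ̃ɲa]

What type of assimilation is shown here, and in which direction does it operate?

The vowel /ʊ/ surfaces as nasalised [ʊ̃] next to the following nasal /ŋ/ — it has acquired the [+nasal] feature of its neighbour.
The other forms show the same pattern: /ɔ/ → [ɔ̃] before /ɲ/; /ɛ/ → [ɛ̃] before /ɲ/ — each time a vowel is nasalised next to a following nasal.
Because the conditioning nasal is to the right of the vowel that changes, the process is regressive (anticipatory).

regressive nasality assimilation (vowel nasalisation)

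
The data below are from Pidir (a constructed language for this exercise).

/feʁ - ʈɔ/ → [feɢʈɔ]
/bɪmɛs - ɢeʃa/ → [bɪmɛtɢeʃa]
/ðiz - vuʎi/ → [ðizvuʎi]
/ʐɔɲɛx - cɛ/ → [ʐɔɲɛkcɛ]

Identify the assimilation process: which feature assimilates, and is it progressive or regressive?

The segment that alternates is /ʁ/, which surfaces as [ɢ] when adjacent to /ʈ/.
The change fricative → stop matches the manner of the following /ʈ/, identifying this as manner assimilation.
Place and voice are unchanged, so the assimilation is partial, not total.
Checking the remaining alternations: /s/ → [t] before /ɢ/ (fricative → stop, matching a stop); /x/ → [k] before /c/ (fricative → stop, matching a stop) — only manner changes, and always toward the following segment.
Nothing changes in [ðizvuʎi]: there the adjacent consonants already agree in manner (/z/ and /v/ are both fricatives), so this form is consistent with the same rule.
Since the segment that changes precedes the conditioning segment, the assimilation is regressive.

regressive manner assimilation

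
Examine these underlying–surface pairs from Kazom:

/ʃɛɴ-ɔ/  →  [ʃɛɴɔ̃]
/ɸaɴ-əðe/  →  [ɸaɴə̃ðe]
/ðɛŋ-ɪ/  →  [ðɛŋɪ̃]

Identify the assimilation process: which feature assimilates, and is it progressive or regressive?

progressive nasality assimilation (vowel nasalisation)

The vowel /ɔ/ surfaces as nasalised [ɔ̃] next to the preceding nasal /ɴ/ — it has acquired the [+nasal] feature of its neighbour.
Likewise in the remaining data: /ə/ → [ə̃] after /ɴ/; /ɪ/ → [ɪ̃] after /ŋ/ — each time a vowel is nasalised next to a preceding nasal.
Because the conditioning nasal is to the left of the vowel that changes, the process is progressive (perseverative).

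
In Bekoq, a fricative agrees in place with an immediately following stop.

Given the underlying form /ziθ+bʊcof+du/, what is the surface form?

/θ/ is a voiceless dental fricative. The following trigger /b/ is bilabial, so /θ/ must become bilabial as well.
The voiceless bilabial fricative is [ɸ], so /θ/ → [ɸ].
At the second juncture, /f/ likewise becomes [s] adjacent to /d/.

[ziɸbʊcosdu]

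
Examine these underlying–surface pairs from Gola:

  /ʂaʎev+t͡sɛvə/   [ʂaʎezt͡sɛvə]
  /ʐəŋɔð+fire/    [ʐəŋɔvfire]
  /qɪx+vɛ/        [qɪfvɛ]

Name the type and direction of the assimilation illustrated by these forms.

regressive place assimilation

Underlying /v/ is realised as [z] next to /t͡s/; /t͡s/ itself does not change.
/v/ is labiodental while /t͡s/ is alveolar; the output [z] is alveolar, matching the trigger — so the feature that spreads is place.
Manner and voice are unchanged, so the assimilation is partial, not total.
The other alternating forms pattern the same way: /ð/ → [v] before /f/ (dental → labiodental, matching labiodental); /x/ → [f] before /v/ (velar → labiodental, matching labiodental) — only place changes, and always toward the following segment.
The trigger is the following segment, so the direction is regressive (anticipatory).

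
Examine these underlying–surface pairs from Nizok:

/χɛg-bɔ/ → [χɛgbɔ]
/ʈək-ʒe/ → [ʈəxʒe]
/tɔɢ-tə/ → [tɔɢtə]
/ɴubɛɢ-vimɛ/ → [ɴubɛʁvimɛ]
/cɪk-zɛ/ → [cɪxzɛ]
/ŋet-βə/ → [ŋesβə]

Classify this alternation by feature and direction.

The segment that alternates is /k/, which surfaces as [x] when adjacent to /ʒ/.
The change stop → fricative matches the manner of the following /ʒ/, identifying this as manner assimilation.
Place and voice are unchanged, so the assimilation is partial, not total.
The other alternating forms pattern the same way: /ɢ/ → [ʁ] before /v/ (stop → fricative, matching a fricative); /k/ → [x] before /z/ (stop → fricative, matching a fricative); /t/ → [s] before /β/ (stop → fricative, matching a fricative) — only manner changes, and always toward the following segment.
Nothing changes in [χɛgbɔ], [tɔɢtə]: there the adjacent consonants already agree in manner (/g/ and /b/ are both stops; /ɢ/ and /t/ are both stops), so these forms are consistent with the same rule.
Since the segment that changes precedes the conditioning segment, the assimilation is regressive.

regressive manner assimilation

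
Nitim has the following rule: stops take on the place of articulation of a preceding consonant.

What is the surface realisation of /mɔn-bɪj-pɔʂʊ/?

/b/ is a voiced bilabial stop. The preceding trigger /n/ is alveolar, so /b/ must become alveolar as well.
A voiced alveolar stop is [d], so the surface segment is [d].
The same rule applies at the second boundary: /p/ → [c] next to /j/.

[mɔndɪjcɔʂʊ]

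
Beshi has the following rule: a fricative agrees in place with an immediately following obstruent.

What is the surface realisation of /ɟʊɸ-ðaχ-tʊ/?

The rule targets /ɸ/ (voiceless bilabial fricative), which sits before the trigger /ð/ (dental).
A voiceless dental fricative is [θ], so the surface segment is [θ].
The same rule applies at the second boundary: /χ/ → [s] next to /t/.

[ɟʊθðastʊ]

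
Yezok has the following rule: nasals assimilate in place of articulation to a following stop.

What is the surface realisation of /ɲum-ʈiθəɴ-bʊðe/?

The rule targets /m/ (voiced bilabial nasal), which sits before the trigger /ʈ/ (retroflex).
The voiced retroflex nasal is [ɳ], so /m/ → [ɳ].
At the second juncture, /ɴ/ likewise becomes [m] adjacent to /b/.

[ɲuɳʈiθəmbʊðe]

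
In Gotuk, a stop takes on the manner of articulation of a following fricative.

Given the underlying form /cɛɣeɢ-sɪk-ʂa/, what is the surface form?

[cɛɣeʁsɪxʂa]

The rule targets /ɢ/ (voiced uvular stop), which sits before the trigger /s/ (fricative).
The voiced uvular fricative is [ʁ], so /ɢ/ → [ʁ].
At the second juncture, /k/ likewise becomes [x] adjacent to /ʂ/.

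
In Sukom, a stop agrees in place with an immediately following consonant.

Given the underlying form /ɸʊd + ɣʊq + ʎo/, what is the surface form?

[ɸʊgɣʊcʎo]

/d/ is a voiced alveolar stop. The following trigger /ɣ/ is velar, so /d/ must become velar as well.
The voiced velar stop is [g], so /d/ → [g].
The same rule applies at the second boundary: /q/ → [c] next to /ʎ/.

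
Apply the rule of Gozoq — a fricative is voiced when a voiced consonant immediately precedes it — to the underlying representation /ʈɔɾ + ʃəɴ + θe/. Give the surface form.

/ʃ/ is a voiceless postalveolar fricative. The preceding trigger /ɾ/ is voiced, so /ʃ/ must become voiced as well.
The voiced postalveolar fricative is [ʒ], so /ʃ/ → [ʒ].
The same rule applies at the second boundary: /θ/ → [ð] next to /ɴ/.

[ʈɔɾʒəɴðe]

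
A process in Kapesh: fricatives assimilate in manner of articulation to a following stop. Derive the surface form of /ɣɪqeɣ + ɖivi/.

[ɣɪqegɖivi]

/ɣ/ is a voiced velar fricative. The following trigger /ɖ/ is a stop, so /ɣ/ must become a stop as well.
Changing only its manner to stop gives [g] — the voiced velar stop.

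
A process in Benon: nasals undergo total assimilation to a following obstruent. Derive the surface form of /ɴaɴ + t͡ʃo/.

/ɴ/ is the segment targeted by the rule; it sits immediately before /t͡ʃ/, so it assimilates completely and surfaces as [t͡ʃ].

[ɴat͡ʃt͡ʃo]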